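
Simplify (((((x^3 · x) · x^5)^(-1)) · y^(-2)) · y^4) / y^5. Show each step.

(((((x^3 · x) · x^5)^(-1)) · y^(-2)) · y^4) / y^5
= (((((x^3 · x)^(-1)) · ((x^5)^(-1))) · y^(-2)) · y^4) / y^5    [power of a product]
= ((((((x^3)^(-1)) · (x^(-1))) · ((x^5)^(-1))) · y^(-2)) · y^4) / y^5    [power of a product]
= ((((x^(-3) · (x^(-1))) · ((x^5)^(-1))) · y^(-2)) · y^4) / y^5    [power of a power]
= (((x^(-4) · ((x^5)^(-1))) · y^(-2)) · y^4) / y^5    [product of powers]
= (((x^(-4) · x^(-5)) · y^(-2)) · y^4) / y^5    [power of a power]
= ((x^(-9) · y^(-2)) · y^4) / y^5    [product of powers]
= x^(-9)·y^(-3)    [quotient of powers; product of powers]

x^(-9)·y^(-3)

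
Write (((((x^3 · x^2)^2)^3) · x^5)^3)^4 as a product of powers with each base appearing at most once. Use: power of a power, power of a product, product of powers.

(((((x^3 · x^2)^2)^3) · x^5)^3)^4
= ((((x^3 · x^2)^2)^3) · x^5)^12    [power of a power]
= ((((x^3 · x^2)^2)^3)^12) · ((x^5)^12)    [power of a product]
= (((x^3 · x^2)^2)^36) · ((x^5)^12)    [power of a power]
= ((x^3 · x^2)^72) · ((x^5)^12)    [power of a power]
= (((x^3)^72) · ((x^2)^72)) · ((x^5)^12)    [power of a product]
= (x^216 · ((x^2)^72)) · ((x^5)^12)    [power of a power]
= (x^216 · x^144) · ((x^5)^12)    [power of a power]
= x^360 · ((x^5)^12)    [product of powers]
= x^360 · x^60    [power of a power]
= x^420    [product of powers]

x^420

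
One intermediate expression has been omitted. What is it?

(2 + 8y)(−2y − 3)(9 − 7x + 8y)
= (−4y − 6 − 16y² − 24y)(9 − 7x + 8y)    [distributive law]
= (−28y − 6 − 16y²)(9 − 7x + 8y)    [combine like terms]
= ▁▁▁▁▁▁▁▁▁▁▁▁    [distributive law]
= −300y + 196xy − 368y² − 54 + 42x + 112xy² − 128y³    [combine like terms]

By distributive law:

−252y + 196xy − 224y² − 54 + 42x − 48y − 144y² + 112xy² − 128y³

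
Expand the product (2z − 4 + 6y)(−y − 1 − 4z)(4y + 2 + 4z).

(2z − 4 + 6y)(−y − 1 − 4z)(4y + 2 + 4z)
= (−2yz − 2z − 8z^2 + 4y + 4 + 16z − 6y^2 − 6y − 24yz)(4y + 2 + 4z)    [distributive law]
= (−26yz + 14z − 8z^2 − 2y + 4 − 6y^2)(4y + 2 + 4z)    [combine like terms]
= −104y^2z − 52yz − 104yz^2 + 56yz + 28z + 56z^2 − 32yz^2 − 16z^2 − 32z^3 − 8y^2 − 4y − 8yz + 16y + 8 + 16z − 24y^3 − 12y^2 − 24y^2z    [distributive law]
= −128y^2z − 4yz − 136yz^2 + 44z + 40z^2 − 32z^3 − 20y^2 + 12y + 8 − 24y^3    [combine like terms]

−128y^2z − 4yz − 136yz^2 + 44z + 40z^2 − 32z^3 − 20y^2 + 12y + 8 − 24y^3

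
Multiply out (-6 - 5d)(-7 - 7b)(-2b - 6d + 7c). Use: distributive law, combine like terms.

(-6 - 5d)(-7 - 7b)(-2b - 6d + 7c)
= (42 + 42b + 35d + 35bd)(-2b - 6d + 7c)    [distributive law]
= -84b - 252d + 294c - 84b² - 252bd + 294bc - 70bd - 210d² + 245cd - 70b²d - 210bd² + 245bcd    [distributive law]
= -84b - 252d + 294c - 84b² - 322bd + 294bc - 210d² + 245cd - 70b²d - 210bd² + 245bcd    [combine like terms]

-84b - 252d + 294c - 84b² - 322bd + 294bc - 210d² + 245cd - 70b²d - 210bd² + 245bcd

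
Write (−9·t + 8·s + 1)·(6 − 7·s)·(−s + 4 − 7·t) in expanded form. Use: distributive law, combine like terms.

(−9·t + 8·s + 1)·(6 − 7·s)·(−s + 4 − 7·t)
= (−54·t + 63·s·t + 48·s − 56·s^2 + 6 − 7·s)·(−s + 4 − 7·t)    [distributive law]
= (−54·t + 63·s·t + 41·s − 56·s^2 + 6)·(−s + 4 − 7·t)    [combine like terms]
= 54·s·t − 216·t + 378·t^2 − 63·s^2·t + 252·s·t − 441·s·t^2 − 41·s^2 + 164·s − 287·s·t + 56·s^3 − 224·s^2 + 392·s^2·t − 6·s + 24 − 42·t    [distributive law]
= 19·s·t − 258·t + 378·t^2 + 329·s^2·t − 441·s·t^2 − 265·s^2 + 158·s + 56·s^3 + 24    [combine like terms]

19·s·t − 258·t + 378·t^2 + 329·s^2·t − 441·s·t^2 − 265·s^2 + 158·s + 56·s^3 + 24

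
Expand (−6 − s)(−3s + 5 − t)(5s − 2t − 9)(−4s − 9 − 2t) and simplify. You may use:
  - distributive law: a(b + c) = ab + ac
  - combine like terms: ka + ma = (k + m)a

(−6 − s)(−3s + 5 − t)(5s − 2t − 9)(−4s − 9 − 2t)
= (18s − 30 + 6t + 3s^2 − 5s + st)(5s − 2t − 9)(−4s − 9 − 2t)    [distributive law]
= (13s − 30 + 6t + 3s^2 + st)(5s − 2t − 9)(−4s − 9 − 2t)    [combine like terms]
= (65s^2 − 26st − 117s − 150s + 60t + 270 + 30st − 12t^2 − 54t + 15s^3 − 6s^2t − 27s^2 + 5s^2t − 2st^2 − 9st)(−4s − 9 − 2t)    [distributive law]
= (38s^2 − 5st − 267s + 6t + 270 − 12t^2 + 15s^3 − s^2t − 2st^2)(−4s − 9 − 2t)    [combine like terms]
= −152s^3 − 342s^2 − 76s^2t + 20s^2t + 45st + 10st^2 + 1068s^2 + 2403s + 534st − 24st − 54t − 12t^2 − 1080s − 2430 − 540t + 48st^2 + 108t^2 + 24t^3 − 60s^4 − 135s^3 − 30s^3t + 4s^3t + 9s^2t + 2s^2t^2 + 8s^2t^2 + 18st^2 + 4st^3    [distributive law]
= −287s^3 + 726s^2 − 47s^2t + 555st + 76st^2 + 1323s − 594t + 96t^2 − 2430 + 24t^3 − 60s^4 − 26s^3t + 10s^2t^2 + 4st^3    [combine like terms]

−287s^3 + 726s^2 − 47s^2t + 555st + 76st^2 + 1323s − 594t + 96t^2 − 2430 + 24t^3 − 60s^4 − 26s^3t + 10s^2t^2 + 4st^3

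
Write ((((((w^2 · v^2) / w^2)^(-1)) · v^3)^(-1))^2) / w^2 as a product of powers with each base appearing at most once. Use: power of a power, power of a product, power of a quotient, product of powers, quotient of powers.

v^(-2)w^(-2)

((((((w^2 · v^2) / w^2)^(-1)) · v^3)^(-1))^2) / w^2
= (((((w^2 · v^2) / w^2)^(-1)) · v^3)^(-2)) / w^2    [power of a power]
= (((((w^2 · v^2) / w^2)^(-1))^(-2)) · ((v^3)^(-2))) / w^2    [power of a product]
= ((((w^2 · v^2) / w^2)^2) · ((v^3)^(-2))) / w^2    [power of a power]
= ((((w^2 · v^2)^2) / ((w^2)^2)) · ((v^3)^(-2))) / w^2    [power of a quotient]
= (((((w^2)^2) · ((v^2)^2)) / ((w^2)^2)) · ((v^3)^(-2))) / w^2    [power of a product]
= (((w^4 · ((v^2)^2)) / ((w^2)^2)) · ((v^3)^(-2))) / w^2    [power of a power]
= (((w^4 · v^4) / ((w^2)^2)) · ((v^3)^(-2))) / w^2    [power of a power]
= (((w^4 · v^4) / w^4) · ((v^3)^(-2))) / w^2    [power of a power]
= (((w^4 · v^4) / w^4) · v^(-6)) / w^2    [power of a power]
= v^(-2)w^(-2)    [quotient of powers; product of powers]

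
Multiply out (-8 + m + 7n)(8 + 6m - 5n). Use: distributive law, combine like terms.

-64 - 40m + 96n + 6m² + 37mn - 35n²

(-8 + m + 7n)(8 + 6m - 5n)
= -64 - 48m + 40n + 8m + 6m² - 5mn + 56n + 42mn - 35n²    [distributive law]
= -64 - 40m + 96n + 6m² + 37mn - 35n²    [combine like terms]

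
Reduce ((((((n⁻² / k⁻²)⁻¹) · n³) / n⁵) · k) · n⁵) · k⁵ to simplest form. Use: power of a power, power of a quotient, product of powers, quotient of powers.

((((((n⁻² / k⁻²)⁻¹) · n³) / n⁵) · k) · n⁵) · k⁵
= (((((((n⁻²)⁻¹) / ((k⁻²)⁻¹)) · n³) / n⁵) · k) · n⁵) · k⁵    [power of a quotient]
= (((((n² / ((k⁻²)⁻¹)) · n³) / n⁵) · k) · n⁵) · k⁵    [power of a power]
= (((((n² / k²) · n³) / n⁵) · k) · n⁵) · k⁵    [power of a power]
= k⁴n⁵    [quotient of powers; product of powers]

k⁴n⁵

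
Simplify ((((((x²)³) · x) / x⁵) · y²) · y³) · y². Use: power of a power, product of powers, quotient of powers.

x²y⁷

((((((x²)³) · x) / x⁵) · y²) · y³) · y²
= ((((x⁶ · x) / x⁵) · y²) · y³) · y²    [power of a power]
= (((x⁷ / x⁵) · y²) · y³) · y²    [product of powers]
= ((x² · y²) · y³) · y²    [quotient of powers]
= x²y⁷    [product of powers]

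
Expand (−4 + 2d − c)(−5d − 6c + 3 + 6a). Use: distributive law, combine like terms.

26d + 21c − 12 − 24a − 10d^2 − 7cd + 12ad + 6c^2 − 6ac

(−4 + 2d − c)(−5d − 6c + 3 + 6a)
= 20d + 24c − 12 − 24a − 10d^2 − 12cd + 6d + 12ad + 5cd + 6c^2 − 3c − 6ac    [distributive law]
= 26d + 21c − 12 − 24a − 10d^2 − 7cd + 12ad + 6c^2 − 6ac    [combine like terms]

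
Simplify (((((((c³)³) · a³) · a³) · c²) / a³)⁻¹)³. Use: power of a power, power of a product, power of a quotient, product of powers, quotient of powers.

a⁻⁹c⁻³³

(((((((c³)³) · a³) · a³) · c²) / a³)⁻¹)³
= ((((((c³)³) · a³) · a³) · c²) / a³)⁻³    [power of a power]
= ((((((c³)³) · a³) · a³) · c²)⁻³) / ((a³)⁻³)    [power of a quotient]
= ((((((c³)³) · a³) · a³)⁻³) · ((c²)⁻³)) / ((a³)⁻³)    [power of a product]
= ((((((c³)³) · a³)⁻³) · ((a³)⁻³)) · ((c²)⁻³)) / ((a³)⁻³)    [power of a product]
= ((((((c³)³)⁻³) · ((a³)⁻³)) · ((a³)⁻³)) · ((c²)⁻³)) / ((a³)⁻³)    [power of a product]
= (((((c³)⁻⁹) · ((a³)⁻³)) · ((a³)⁻³)) · ((c²)⁻³)) / ((a³)⁻³)    [power of a power]
= (((c⁻²⁷ · ((a³)⁻³)) · ((a³)⁻³)) · ((c²)⁻³)) / ((a³)⁻³)    [power of a power]
= (((c⁻²⁷ · a⁻⁹) · ((a³)⁻³)) · ((c²)⁻³)) / ((a³)⁻³)    [power of a power]
= (((c⁻²⁷ · a⁻⁹) · a⁻⁹) · ((c²)⁻³)) / ((a³)⁻³)    [power of a power]
= (((c⁻²⁷ · a⁻⁹) · a⁻⁹) · c⁻⁶) / ((a³)⁻³)    [power of a power]
= (((c⁻²⁷ · a⁻⁹) · a⁻⁹) · c⁻⁶) / a⁻⁹    [power of a power]
= a⁻⁹c⁻³³    [quotient of powers; product of powers]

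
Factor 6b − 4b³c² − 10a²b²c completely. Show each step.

6b − 4b³c² − 10a²b²c
= 2(3b − 2b³c² − 5a²b²c)    [factor out 2]
= 2b(3 − 2b²c² − 5a²bc)    [factor out b]

2b(3 − 2b²c² − 5a²bc)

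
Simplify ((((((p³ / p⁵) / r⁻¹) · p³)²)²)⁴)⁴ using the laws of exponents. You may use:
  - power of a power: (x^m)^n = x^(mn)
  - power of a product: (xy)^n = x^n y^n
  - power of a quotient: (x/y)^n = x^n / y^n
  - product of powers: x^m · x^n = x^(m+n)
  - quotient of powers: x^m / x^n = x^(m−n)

((((((p³ / p⁵) / r⁻¹) · p³)²)²)⁴)⁴
= (((((p³ / p⁵) / r⁻¹) · p³)²)²)¹⁶    [power of a power]
= ((((p³ / p⁵) / r⁻¹) · p³)²)³²    [power of a power]
= (((p³ / p⁵) / r⁻¹) · p³)⁶⁴    [power of a power]
= (((p³ / p⁵) / r⁻¹)⁶⁴) · ((p³)⁶⁴)    [power of a product]
= (((p³ / p⁵)⁶⁴) / ((r⁻¹)⁶⁴)) · ((p³)⁶⁴)    [power of a quotient]
= ((((p³)⁶⁴) / ((p⁵)⁶⁴)) / ((r⁻¹)⁶⁴)) · ((p³)⁶⁴)    [power of a quotient]
= ((p¹⁹² / ((p⁵)⁶⁴)) / ((r⁻¹)⁶⁴)) · ((p³)⁶⁴)    [power of a power]
= ((p¹⁹² / p³²⁰) / ((r⁻¹)⁶⁴)) · ((p³)⁶⁴)    [power of a power]
= (p⁻¹²⁸ / ((r⁻¹)⁶⁴)) · ((p³)⁶⁴)    [quotient of powers]
= (p⁻¹²⁸ / r⁻⁶⁴) · ((p³)⁶⁴)    [power of a power]
= (p⁻¹²⁸ / r⁻⁶⁴) · p¹⁹²    [power of a power]
= p⁶⁴r⁶⁴    [quotient of powers; product of powers]

p⁶⁴r⁶⁴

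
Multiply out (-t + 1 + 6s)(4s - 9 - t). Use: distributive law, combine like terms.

(-t + 1 + 6s)(4s - 9 - t)
= -4st + 9t + t^2 + 4s - 9 - t + 24s^2 - 54s - 6st    [distributive law]
= -10st + 8t + t^2 - 50s - 9 + 24s^2    [combine like terms]

-10st + 8t + t^2 - 50s - 9 + 24s^2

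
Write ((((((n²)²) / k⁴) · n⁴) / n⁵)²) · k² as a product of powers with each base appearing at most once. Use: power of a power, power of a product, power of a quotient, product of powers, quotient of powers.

((((((n²)²) / k⁴) · n⁴) / n⁵)²) · k²
= ((((((n²)²) / k⁴) · n⁴)²) / ((n⁵)²)) · k²    [power of a quotient]
= ((((((n²)²) / k⁴)²) · ((n⁴)²)) / ((n⁵)²)) · k²    [power of a product]
= ((((((n²)²)²) / ((k⁴)²)) · ((n⁴)²)) / ((n⁵)²)) · k²    [power of a quotient]
= (((((n²)⁴) / ((k⁴)²)) · ((n⁴)²)) / ((n⁵)²)) · k²    [power of a power]
= (((n⁸ / ((k⁴)²)) · ((n⁴)²)) / ((n⁵)²)) · k²    [power of a power]
= (((n⁸ / k⁸) · ((n⁴)²)) / ((n⁵)²)) · k²    [power of a power]
= (((n⁸ / k⁸) · n⁸) / ((n⁵)²)) · k²    [power of a power]
= (((n⁸ / k⁸) · n⁸) / n¹⁰) · k²    [power of a power]
= k⁻⁶n⁶    [quotient of powers; product of powers]

k⁻⁶n⁶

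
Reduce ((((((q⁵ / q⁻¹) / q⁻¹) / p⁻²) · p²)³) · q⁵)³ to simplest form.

((((((q⁵ / q⁻¹) / q⁻¹) / p⁻²) · p²)³) · q⁵)³
= ((((((q⁵ / q⁻¹) / q⁻¹) / p⁻²) · p²)³)³) · ((q⁵)³)    [power of a product]
= (((((q⁵ / q⁻¹) / q⁻¹) / p⁻²) · p²)⁹) · ((q⁵)³)    [power of a power]
= (((((q⁵ / q⁻¹) / q⁻¹) / p⁻²)⁹) · ((p²)⁹)) · ((q⁵)³)    [power of a product]
= (((((q⁵ / q⁻¹) / q⁻¹)⁹) / ((p⁻²)⁹)) · ((p²)⁹)) · ((q⁵)³)    [power of a quotient]
= (((((q⁵ / q⁻¹)⁹) / ((q⁻¹)⁹)) / ((p⁻²)⁹)) · ((p²)⁹)) · ((q⁵)³)    [power of a quotient]
= ((((((q⁵)⁹) / ((q⁻¹)⁹)) / ((q⁻¹)⁹)) / ((p⁻²)⁹)) · ((p²)⁹)) · ((q⁵)³)    [power of a quotient]
= ((((q⁴⁵ / ((q⁻¹)⁹)) / ((q⁻¹)⁹)) / ((p⁻²)⁹)) · ((p²)⁹)) · ((q⁵)³)    [power of a power]
= ((((q⁴⁵ / q⁻⁹) / ((q⁻¹)⁹)) / ((p⁻²)⁹)) · ((p²)⁹)) · ((q⁵)³)    [power of a power]
= (((q⁵⁴ / ((q⁻¹)⁹)) / ((p⁻²)⁹)) · ((p²)⁹)) · ((q⁵)³)    [quotient of powers]
= (((q⁵⁴ / q⁻⁹) / ((p⁻²)⁹)) · ((p²)⁹)) · ((q⁵)³)    [power of a power]
= ((q⁶³ / ((p⁻²)⁹)) · ((p²)⁹)) · ((q⁵)³)    [quotient of powers]
= ((q⁶³ / p⁻¹⁸) · ((p²)⁹)) · ((q⁵)³)    [power of a power]
= ((q⁶³ / p⁻¹⁸) · p¹⁸) · ((q⁵)³)    [power of a power]
= ((q⁶³ / p⁻¹⁸) · p¹⁸) · q¹⁵    [power of a power]
= p³⁶·q⁷⁸    [quotient of powers; product of powers]

p³⁶·q⁷⁸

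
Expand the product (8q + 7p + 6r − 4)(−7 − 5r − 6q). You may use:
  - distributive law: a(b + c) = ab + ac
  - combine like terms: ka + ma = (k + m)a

(8q + 7p + 6r − 4)(−7 − 5r − 6q)
= −56q − 40qr − 48q² − 49p − 35pr − 42pq − 42r − 30r² − 36qr + 28 + 20r + 24q    [distributive law]
= −32q − 76qr − 48q² − 49p − 35pr − 42pq − 22r − 30r² + 28    [combine like terms]

−32q − 76qr − 48q² − 49p − 35pr − 42pq − 22r − 30r² + 28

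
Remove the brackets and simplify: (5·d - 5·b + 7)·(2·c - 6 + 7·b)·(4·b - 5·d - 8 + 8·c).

(5·d - 5·b + 7)·(2·c - 6 + 7·b)·(4·b - 5·d - 8 + 8·c)
= (10·c·d - 30·d + 35·b·d - 10·b·c + 30·b - 35·b^2 + 14·c - 42 + 49·b)·(4·b - 5·d - 8 + 8·c)    [distributive law]
= (10·c·d - 30·d + 35·b·d - 10·b·c + 79·b - 35·b^2 + 14·c - 42)·(4·b - 5·d - 8 + 8·c)    [combine like terms]
= 40·b·c·d - 50·c·d^2 - 80·c·d + 80·c^2·d - 120·b·d + 150·d^2 + 240·d - 240·c·d + 140·b^2·d - 175·b·d^2 - 280·b·d + 280·b·c·d - 40·b^2·c + 50·b·c·d + 80·b·c - 80·b·c^2 + 316·b^2 - 395·b·d - 632·b + 632·b·c - 140·b^3 + 175·b^2·d + 280·b^2 - 280·b^2·c + 56·b·c - 70·c·d - 112·c + 112·c^2 - 168·b + 210·d + 336 - 336·c    [distributive law]
= 370·b·c·d - 50·c·d^2 - 390·c·d + 80·c^2·d - 795·b·d + 150·d^2 + 450·d + 315·b^2·d - 175·b·d^2 - 320·b^2·c + 768·b·c - 80·b·c^2 + 596·b^2 - 800·b - 140·b^3 - 448·c + 112·c^2 + 336    [combine like terms]

370·b·c·d - 50·c·d^2 - 390·c·d + 80·c^2·d - 795·b·d + 150·d^2 + 450·d + 315·b^2·d - 175·b·d^2 - 320·b^2·c + 768·b·c - 80·b·c^2 + 596·b^2 - 800·b - 140·b^3 - 448·c + 112·c^2 + 336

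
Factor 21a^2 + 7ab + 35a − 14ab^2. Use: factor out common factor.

7a(3a + b + 5 − 2b^2)

21a^2 + 7ab + 35a − 14ab^2
= 7(3a^2 + ab + 5a − 2ab^2)    [factor out 7]
= 7a(3a + b + 5 − 2b^2)    [factor out a]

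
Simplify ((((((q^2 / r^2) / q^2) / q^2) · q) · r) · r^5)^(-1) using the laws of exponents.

((((((q^2 / r^2) / q^2) / q^2) · q) · r) · r^5)^(-1)
= ((((((q^2 / r^2) / q^2) / q^2) · q) · r)^(-1)) · ((r^5)^(-1))    [power of a product]
= ((((((q^2 / r^2) / q^2) / q^2) · q)^(-1)) · (r^(-1))) · ((r^5)^(-1))    [power of a product]
= ((((((q^2 / r^2) / q^2) / q^2)^(-1)) · (q^(-1))) · (r^(-1))) · ((r^5)^(-1))    [power of a product]
= ((((((q^2 / r^2) / q^2)^(-1)) / ((q^2)^(-1))) · (q^(-1))) · (r^(-1))) · ((r^5)^(-1))    [power of a quotient]
= ((((((q^2 / r^2)^(-1)) / ((q^2)^(-1))) / ((q^2)^(-1))) · (q^(-1))) · (r^(-1))) · ((r^5)^(-1))    [power of a quotient]
= (((((((q^2)^(-1)) / ((r^2)^(-1))) / ((q^2)^(-1))) / ((q^2)^(-1))) · (q^(-1))) · (r^(-1))) · ((r^5)^(-1))    [power of a quotient]
= (((((q^(-2) / ((r^2)^(-1))) / ((q^2)^(-1))) / ((q^2)^(-1))) · (q^(-1))) · (r^(-1))) · ((r^5)^(-1))    [power of a power]
= (((((q^(-2) / r^(-2)) / ((q^2)^(-1))) / ((q^2)^(-1))) · (q^(-1))) · (r^(-1))) · ((r^5)^(-1))    [power of a power]
= (((((q^(-2) / r^(-2)) / q^(-2)) / ((q^2)^(-1))) · (q^(-1))) · (r^(-1))) · ((r^5)^(-1))    [power of a power]
= (((((q^(-2) / r^(-2)) / q^(-2)) / q^(-2)) · (q^(-1))) · (r^(-1))) · ((r^5)^(-1))    [power of a power]
= (((((q^(-2) / r^(-2)) / q^(-2)) / q^(-2)) · q^(-1)) · r^(-1)) · r^(-5)    [power of a power]
= qr^(-4)    [quotient of powers; product of powers]

qr^(-4)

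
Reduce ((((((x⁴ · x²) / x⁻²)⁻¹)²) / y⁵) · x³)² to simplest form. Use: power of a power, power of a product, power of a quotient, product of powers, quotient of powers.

((((((x⁴ · x²) / x⁻²)⁻¹)²) / y⁵) · x³)²
= ((((((x⁴ · x²) / x⁻²)⁻¹)²) / y⁵)²) · ((x³)²)    [power of a product]
= ((((((x⁴ · x²) / x⁻²)⁻¹)²)²) / ((y⁵)²)) · ((x³)²)    [power of a quotient]
= (((((x⁴ · x²) / x⁻²)⁻¹)⁴) / ((y⁵)²)) · ((x³)²)    [power of a power]
= ((((x⁴ · x²) / x⁻²)⁻⁴) / ((y⁵)²)) · ((x³)²)    [power of a power]
= ((((x⁴ · x²)⁻⁴) / ((x⁻²)⁻⁴)) / ((y⁵)²)) · ((x³)²)    [power of a quotient]
= (((((x⁴)⁻⁴) · ((x²)⁻⁴)) / ((x⁻²)⁻⁴)) / ((y⁵)²)) · ((x³)²)    [power of a product]
= (((x⁻¹⁶ · ((x²)⁻⁴)) / ((x⁻²)⁻⁴)) / ((y⁵)²)) · ((x³)²)    [power of a power]
= (((x⁻¹⁶ · x⁻⁸) / ((x⁻²)⁻⁴)) / ((y⁵)²)) · ((x³)²)    [power of a power]
= ((x⁻²⁴ / ((x⁻²)⁻⁴)) / ((y⁵)²)) · ((x³)²)    [product of powers]
= ((x⁻²⁴ / x⁸) / ((y⁵)²)) · ((x³)²)    [power of a power]
= (x⁻³² / ((y⁵)²)) · ((x³)²)    [quotient of powers]
= (x⁻³² / y¹⁰) · ((x³)²)    [power of a power]
= (x⁻³² / y¹⁰) · x⁶    [power of a power]
= x⁻²⁶·y⁻¹⁰    [quotient of powers; product of powers]

x⁻²⁶·y⁻¹⁰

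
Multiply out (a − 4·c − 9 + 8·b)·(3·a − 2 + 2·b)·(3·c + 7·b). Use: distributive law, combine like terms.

9·a^2·c + 21·a^2·b − 87·a·c − 203·a·b − 6·a·b·c + 182·a·b^2 − 36·a·c^2 + 24·c^2 − 46·b·c − 24·b·c^2 − 8·b^2·c + 54·c + 126·b − 238·b^2 + 112·b^3

(a − 4·c − 9 + 8·b)·(3·a − 2 + 2·b)·(3·c + 7·b)
= (3·a^2 − 2·a + 2·a·b − 12·a·c + 8·c − 8·b·c − 27·a + 18 − 18·b + 24·a·b − 16·b + 16·b^2)·(3·c + 7·b)    [distributive law]
= (3·a^2 − 29·a + 26·a·b − 12·a·c + 8·c − 8·b·c + 18 − 34·b + 16·b^2)·(3·c + 7·b)    [combine like terms]
= 9·a^2·c + 21·a^2·b − 87·a·c − 203·a·b + 78·a·b·c + 182·a·b^2 − 36·a·c^2 − 84·a·b·c + 24·c^2 + 56·b·c − 24·b·c^2 − 56·b^2·c + 54·c + 126·b − 102·b·c − 238·b^2 + 48·b^2·c + 112·b^3    [distributive law]
= 9·a^2·c + 21·a^2·b − 87·a·c − 203·a·b − 6·a·b·c + 182·a·b^2 − 36·a·c^2 + 24·c^2 − 46·b·c − 24·b·c^2 − 8·b^2·c + 54·c + 126·b − 238·b^2 + 112·b^3    [combine like terms]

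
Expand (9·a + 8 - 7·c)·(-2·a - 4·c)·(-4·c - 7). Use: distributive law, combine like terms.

72·a^2·c + 126·a^2 + 88·a·c^2 + 218·a·c + 112·a - 68·c^2 + 224·c - 112·c^3

(9·a + 8 - 7·c)·(-2·a - 4·c)·(-4·c - 7)
= (-18·a^2 - 36·a·c - 16·a - 32·c + 14·a·c + 28·c^2)·(-4·c - 7)    [distributive law]
= (-18·a^2 - 22·a·c - 16·a - 32·c + 28·c^2)·(-4·c - 7)    [combine like terms]
= 72·a^2·c + 126·a^2 + 88·a·c^2 + 154·a·c + 64·a·c + 112·a + 128·c^2 + 224·c - 112·c^3 - 196·c^2    [distributive law]
= 72·a^2·c + 126·a^2 + 88·a·c^2 + 218·a·c + 112·a - 68·c^2 + 224·c - 112·c^3    [combine like terms]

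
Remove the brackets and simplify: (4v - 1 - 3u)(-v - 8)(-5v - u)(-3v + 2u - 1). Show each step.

(4v - 1 - 3u)(-v - 8)(-5v - u)(-3v + 2u - 1)
= (-4v^2 - 32v + v + 8 + 3uv + 24u)(-5v - u)(-3v + 2u - 1)    [distributive law]
= (-4v^2 - 31v + 8 + 3uv + 24u)(-5v - u)(-3v + 2u - 1)    [combine like terms]
= (20v^3 + 4uv^2 + 155v^2 + 31uv - 40v - 8u - 15uv^2 - 3u^2v - 120uv - 24u^2)(-3v + 2u - 1)    [distributive law]
= (20v^3 - 11uv^2 + 155v^2 - 89uv - 40v - 8u - 3u^2v - 24u^2)(-3v + 2u - 1)    [combine like terms]
= -60v^4 + 40uv^3 - 20v^3 + 33uv^3 - 22u^2v^2 + 11uv^2 - 465v^3 + 310uv^2 - 155v^2 + 267uv^2 - 178u^2v + 89uv + 120v^2 - 80uv + 40v + 24uv - 16u^2 + 8u + 9u^2v^2 - 6u^3v + 3u^2v + 72u^2v - 48u^3 + 24u^2    [distributive law]
= -60v^4 + 73uv^3 - 485v^3 - 13u^2v^2 + 588uv^2 - 35v^2 - 103u^2v + 33uv + 40v + 8u^2 + 8u - 6u^3v - 48u^3    [combine like terms]

-60v^4 + 73uv^3 - 485v^3 - 13u^2v^2 + 588uv^2 - 35v^2 - 103u^2v + 33uv + 40v + 8u^2 + 8u - 6u^3v - 48u^3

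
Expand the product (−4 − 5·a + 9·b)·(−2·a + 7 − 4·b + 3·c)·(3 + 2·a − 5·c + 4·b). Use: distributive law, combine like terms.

−137·a − 24·a^2 + 66·a·c + 56·a·b − 84 + 104·c + 125·b − 362·b·c + 208·b^2 + 60·c^2 + 20·a^3 − 80·a^2·c + 44·a^2·b − 16·a·b·c − 64·a·b^2 + 75·a·c^2 + 288·b^2·c − 144·b^3 − 135·b·c^2

(−4 − 5·a + 9·b)·(−2·a + 7 − 4·b + 3·c)·(3 + 2·a − 5·c + 4·b)
= (8·a − 28 + 16·b − 12·c + 10·a^2 − 35·a + 20·a·b − 15·a·c − 18·a·b + 63·b − 36·b^2 + 27·b·c)·(3 + 2·a − 5·c + 4·b)    [distributive law]
= (−27·a − 28 + 79·b − 12·c + 10·a^2 + 2·a·b − 15·a·c − 36·b^2 + 27·b·c)·(3 + 2·a − 5·c + 4·b)    [combine like terms]
= −81·a − 54·a^2 + 135·a·c − 108·a·b − 84 − 56·a + 140·c − 112·b + 237·b + 158·a·b − 395·b·c + 316·b^2 − 36·c − 24·a·c + 60·c^2 − 48·b·c + 30·a^2 + 20·a^3 − 50·a^2·c + 40·a^2·b + 6·a·b + 4·a^2·b − 10·a·b·c + 8·a·b^2 − 45·a·c − 30·a^2·c + 75·a·c^2 − 60·a·b·c − 108·b^2 − 72·a·b^2 + 180·b^2·c − 144·b^3 + 81·b·c + 54·a·b·c − 135·b·c^2 + 108·b^2·c    [distributive law]
= −137·a − 24·a^2 + 66·a·c + 56·a·b − 84 + 104·c + 125·b − 362·b·c + 208·b^2 + 60·c^2 + 20·a^3 − 80·a^2·c + 44·a^2·b − 16·a·b·c − 64·a·b^2 + 75·a·c^2 + 288·b^2·c − 144·b^3 − 135·b·c^2    [combine like terms]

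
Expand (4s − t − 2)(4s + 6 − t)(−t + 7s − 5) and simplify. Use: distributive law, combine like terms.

−72s^2t + 112s^3 + 32s^2 − 4st − 164s + 15st^2 − t^2 + 32t − t^3 + 60

(4s − t − 2)(4s + 6 − t)(−t + 7s − 5)
= (16s^2 + 24s − 4st − 4st − 6t + t^2 − 8s − 12 + 2t)(−t + 7s − 5)    [distributive law]
= (16s^2 + 16s − 8st − 4t + t^2 − 12)(−t + 7s − 5)    [combine like terms]
= −16s^2t + 112s^3 − 80s^2 − 16st + 112s^2 − 80s + 8st^2 − 56s^2t + 40st + 4t^2 − 28st + 20t − t^3 + 7st^2 − 5t^2 + 12t − 84s + 60    [distributive law]
= −72s^2t + 112s^3 + 32s^2 − 4st − 164s + 15st^2 − t^2 + 32t − t^3 + 60    [combine like terms]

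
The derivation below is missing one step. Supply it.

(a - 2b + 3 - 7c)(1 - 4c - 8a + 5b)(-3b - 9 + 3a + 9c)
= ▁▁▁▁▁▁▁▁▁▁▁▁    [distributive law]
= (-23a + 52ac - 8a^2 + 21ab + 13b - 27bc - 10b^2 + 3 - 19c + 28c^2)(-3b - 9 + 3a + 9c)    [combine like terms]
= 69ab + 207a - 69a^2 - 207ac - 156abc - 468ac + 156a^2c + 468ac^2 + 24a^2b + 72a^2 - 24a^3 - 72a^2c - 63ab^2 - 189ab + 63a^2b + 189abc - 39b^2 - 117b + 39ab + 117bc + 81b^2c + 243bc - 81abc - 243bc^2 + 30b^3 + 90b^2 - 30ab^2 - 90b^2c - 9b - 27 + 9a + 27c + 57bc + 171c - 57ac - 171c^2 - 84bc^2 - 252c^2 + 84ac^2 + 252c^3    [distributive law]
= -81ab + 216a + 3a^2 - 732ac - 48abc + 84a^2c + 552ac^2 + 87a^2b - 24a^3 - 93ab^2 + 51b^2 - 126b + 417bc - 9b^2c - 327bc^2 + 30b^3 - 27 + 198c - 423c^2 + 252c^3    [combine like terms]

By distributive law:

(a - 4ac - 8a^2 + 5ab - 2b + 8bc + 16ab - 10b^2 + 3 - 12c - 24a + 15b - 7c + 28c^2 + 56ac - 35bc)(-3b - 9 + 3a + 9c)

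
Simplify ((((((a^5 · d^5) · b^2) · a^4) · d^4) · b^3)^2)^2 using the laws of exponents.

((((((a^5 · d^5) · b^2) · a^4) · d^4) · b^3)^2)^2
= (((((a^5 · d^5) · b^2) · a^4) · d^4) · b^3)^4    [power of a power]
= (((((a^5 · d^5) · b^2) · a^4) · d^4)^4) · ((b^3)^4)    [power of a product]
= (((((a^5 · d^5) · b^2) · a^4)^4) · ((d^4)^4)) · ((b^3)^4)    [power of a product]
= (((((a^5 · d^5) · b^2)^4) · ((a^4)^4)) · ((d^4)^4)) · ((b^3)^4)    [power of a product]
= (((((a^5 · d^5)^4) · ((b^2)^4)) · ((a^4)^4)) · ((d^4)^4)) · ((b^3)^4)    [power of a product]
= ((((((a^5)^4) · ((d^5)^4)) · ((b^2)^4)) · ((a^4)^4)) · ((d^4)^4)) · ((b^3)^4)    [power of a product]
= ((((a^20 · ((d^5)^4)) · ((b^2)^4)) · ((a^4)^4)) · ((d^4)^4)) · ((b^3)^4)    [power of a power]
= ((((a^20 · d^20) · ((b^2)^4)) · ((a^4)^4)) · ((d^4)^4)) · ((b^3)^4)    [power of a power]
= ((((a^20 · d^20) · b^8) · ((a^4)^4)) · ((d^4)^4)) · ((b^3)^4)    [power of a power]
= ((((a^20 · d^20) · b^8) · a^16) · ((d^4)^4)) · ((b^3)^4)    [power of a power]
= ((((a^20 · d^20) · b^8) · a^16) · d^16) · ((b^3)^4)    [power of a power]
= ((((a^20 · d^20) · b^8) · a^16) · d^16) · b^12    [power of a power]
= a^36b^20d^36    [product of powers]

a^36b^20d^36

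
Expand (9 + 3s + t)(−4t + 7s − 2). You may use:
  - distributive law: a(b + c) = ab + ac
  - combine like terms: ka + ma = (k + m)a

(9 + 3s + t)(−4t + 7s − 2)
= −36t + 63s − 18 − 12st + 21s^2 − 6s − 4t^2 + 7st − 2t    [distributive law]
= −38t + 57s − 18 − 5st + 21s^2 − 4t^2    [combine like terms]

−38t + 57s − 18 − 5st + 21s^2 − 4t^2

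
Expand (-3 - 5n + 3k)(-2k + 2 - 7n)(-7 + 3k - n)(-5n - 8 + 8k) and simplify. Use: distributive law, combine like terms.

-842kn + 1152k - 1440k^2 + 610k^2n + 768k^3 - 3466kn^2 + 358n - 336 + 2403n^2 + 1560n^3 + 1063k^2n^2 - 126k^3n - 860kn^3 + 175n^4 - 144k^4

(-3 - 5n + 3k)(-2k + 2 - 7n)(-7 + 3k - n)(-5n - 8 + 8k)
= (6k - 6 + 21n + 10kn - 10n + 35n^2 - 6k^2 + 6k - 21kn)(-7 + 3k - n)(-5n - 8 + 8k)    [distributive law]
= (12k - 6 + 11n - 11kn + 35n^2 - 6k^2)(-7 + 3k - n)(-5n - 8 + 8k)    [combine like terms]
= (-84k + 36k^2 - 12kn + 42 - 18k + 6n - 77n + 33kn - 11n^2 + 77kn - 33k^2n + 11kn^2 - 245n^2 + 105kn^2 - 35n^3 + 42k^2 - 18k^3 + 6k^2n)(-5n - 8 + 8k)    [distributive law]
= (-102k + 78k^2 + 98kn + 42 - 71n - 256n^2 - 27k^2n + 116kn^2 - 35n^3 - 18k^3)(-5n - 8 + 8k)    [combine like terms]
= 510kn + 816k - 816k^2 - 390k^2n - 624k^2 + 624k^3 - 490kn^2 - 784kn + 784k^2n - 210n - 336 + 336k + 355n^2 + 568n - 568kn + 1280n^3 + 2048n^2 - 2048kn^2 + 135k^2n^2 + 216k^2n - 216k^3n - 580kn^3 - 928kn^2 + 928k^2n^2 + 175n^4 + 280n^3 - 280kn^3 + 90k^3n + 144k^3 - 144k^4    [distributive law]
= -842kn + 1152k - 1440k^2 + 610k^2n + 768k^3 - 3466kn^2 + 358n - 336 + 2403n^2 + 1560n^3 + 1063k^2n^2 - 126k^3n - 860kn^3 + 175n^4 - 144k^4    [combine like terms]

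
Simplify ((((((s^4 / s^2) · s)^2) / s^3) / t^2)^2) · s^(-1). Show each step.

((((((s^4 / s^2) · s)^2) / s^3) / t^2)^2) · s^(-1)
= ((((((s^4 / s^2) · s)^2) / s^3)^2) / ((t^2)^2)) · s^(-1)    [power of a quotient]
= ((((((s^4 / s^2) · s)^2)^2) / ((s^3)^2)) / ((t^2)^2)) · s^(-1)    [power of a quotient]
= (((((s^4 / s^2) · s)^4) / ((s^3)^2)) / ((t^2)^2)) · s^(-1)    [power of a power]
= (((((s^4 / s^2)^4) · (s^4)) / ((s^3)^2)) / ((t^2)^2)) · s^(-1)    [power of a product]
= ((((((s^4)^4) / ((s^2)^4)) · (s^4)) / ((s^3)^2)) / ((t^2)^2)) · s^(-1)    [power of a quotient]
= ((((s^16 / ((s^2)^4)) · (s^4)) / ((s^3)^2)) / ((t^2)^2)) · s^(-1)    [power of a power]
= ((((s^16 / s^8) · (s^4)) / ((s^3)^2)) / ((t^2)^2)) · s^(-1)    [power of a power]
= (((s^8 · (s^4)) / ((s^3)^2)) / ((t^2)^2)) · s^(-1)    [quotient of powers]
= ((s^12 / ((s^3)^2)) / ((t^2)^2)) · s^(-1)    [product of powers]
= ((s^12 / s^6) / ((t^2)^2)) · s^(-1)    [power of a power]
= (s^6 / ((t^2)^2)) · s^(-1)    [quotient of powers]
= (s^6 / t^4) · s^(-1)    [power of a power]
= s^5·t^(-4)    [quotient of powers; product of powers]

s^5·t^(-4)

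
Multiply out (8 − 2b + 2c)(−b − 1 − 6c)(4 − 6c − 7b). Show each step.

32b + 426bc + 50b² − 32 − 152c + 252c² − 82b²c − 14b³ + 24bc² + 72c³

(8 − 2b + 2c)(−b − 1 − 6c)(4 − 6c − 7b)
= (−8b − 8 − 48c + 2b² + 2b + 12bc − 2bc − 2c − 12c²)(4 − 6c − 7b)    [distributive law]
= (−6b − 8 − 50c + 2b² + 10bc − 12c²)(4 − 6c − 7b)    [combine like terms]
= −24b + 36bc + 42b² − 32 + 48c + 56b − 200c + 300c² + 350bc + 8b² − 12b²c − 14b³ + 40bc − 60bc² − 70b²c − 48c² + 72c³ + 84bc²    [distributive law]
= 32b + 426bc + 50b² − 32 − 152c + 252c² − 82b²c − 14b³ + 24bc² + 72c³    [combine like terms]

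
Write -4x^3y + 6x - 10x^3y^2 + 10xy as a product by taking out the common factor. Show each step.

-4x^3y + 6x - 10x^3y^2 + 10xy
= 2(-2x^3y + 3x - 5x^3y^2 + 5xy)    [factor out 2]
= 2x(-2x^2y + 3 - 5x^2y^2 + 5y)    [factor out x]

2x(-2x^2y + 3 - 5x^2y^2 + 5y)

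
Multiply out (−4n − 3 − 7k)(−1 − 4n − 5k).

(−4n − 3 − 7k)(−1 − 4n − 5k)
= 4n + 16n^2 + 20kn + 3 + 12n + 15k + 7k + 28kn + 35k^2    [distributive law]
= 16n + 16n^2 + 48kn + 3 + 22k + 35k^2    [combine like terms]

16n + 16n^2 + 48kn + 3 + 22k + 35k^2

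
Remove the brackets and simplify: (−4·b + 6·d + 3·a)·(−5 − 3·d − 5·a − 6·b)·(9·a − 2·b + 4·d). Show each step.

210·a·b − 40·b^2 + 140·b·d − 130·a·b·d + 144·b^2·d − 60·b·d^2 + 48·a^2·b + 212·a·b^2 − 48·b^3 − 330·a·d − 120·d^2 − 318·a·d^2 − 72·d^3 − 411·a^2·d − 135·a^2 − 135·a^3

(−4·b + 6·d + 3·a)·(−5 − 3·d − 5·a − 6·b)·(9·a − 2·b + 4·d)
= (20·b + 12·b·d + 20·a·b + 24·b^2 − 30·d − 18·d^2 − 30·a·d − 36·b·d − 15·a − 9·a·d − 15·a^2 − 18·a·b)·(9·a − 2·b + 4·d)    [distributive law]
= (20·b − 24·b·d + 2·a·b + 24·b^2 − 30·d − 18·d^2 − 39·a·d − 15·a − 15·a^2)·(9·a − 2·b + 4·d)    [combine like terms]
= 180·a·b − 40·b^2 + 80·b·d − 216·a·b·d + 48·b^2·d − 96·b·d^2 + 18·a^2·b − 4·a·b^2 + 8·a·b·d + 216·a·b^2 − 48·b^3 + 96·b^2·d − 270·a·d + 60·b·d − 120·d^2 − 162·a·d^2 + 36·b·d^2 − 72·d^3 − 351·a^2·d + 78·a·b·d − 156·a·d^2 − 135·a^2 + 30·a·b − 60·a·d − 135·a^3 + 30·a^2·b − 60·a^2·d    [distributive law]
= 210·a·b − 40·b^2 + 140·b·d − 130·a·b·d + 144·b^2·d − 60·b·d^2 + 48·a^2·b + 212·a·b^2 − 48·b^3 − 330·a·d − 120·d^2 − 318·a·d^2 − 72·d^3 − 411·a^2·d − 135·a^2 − 135·a^3    [combine like terms]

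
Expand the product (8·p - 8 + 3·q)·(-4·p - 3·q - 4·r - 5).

-32·p^2 - 36·p·q - 32·p·r - 8·p + 9·q + 32·r + 40 - 9·q^2 - 12·q·r

(8·p - 8 + 3·q)·(-4·p - 3·q - 4·r - 5)
= -32·p^2 - 24·p·q - 32·p·r - 40·p + 32·p + 24·q + 32·r + 40 - 12·p·q - 9·q^2 - 12·q·r - 15·q    [distributive law]
= -32·p^2 - 36·p·q - 32·p·r - 8·p + 9·q + 32·r + 40 - 9·q^2 - 12·q·r    [combine like terms]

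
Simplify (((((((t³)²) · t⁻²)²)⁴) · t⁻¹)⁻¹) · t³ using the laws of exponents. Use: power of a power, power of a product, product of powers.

(((((((t³)²) · t⁻²)²)⁴) · t⁻¹)⁻¹) · t³
= (((((((t³)²) · t⁻²)²)⁴)⁻¹) · ((t⁻¹)⁻¹)) · t³    [power of a product]
= ((((((t³)²) · t⁻²)²)⁻⁴) · ((t⁻¹)⁻¹)) · t³    [power of a power]
= (((((t³)²) · t⁻²)⁻⁸) · ((t⁻¹)⁻¹)) · t³    [power of a power]
= (((((t³)²)⁻⁸) · ((t⁻²)⁻⁸)) · ((t⁻¹)⁻¹)) · t³    [power of a product]
= ((((t³)⁻¹⁶) · ((t⁻²)⁻⁸)) · ((t⁻¹)⁻¹)) · t³    [power of a power]
= ((t⁻⁴⁸ · ((t⁻²)⁻⁸)) · ((t⁻¹)⁻¹)) · t³    [power of a power]
= ((t⁻⁴⁸ · t¹⁶) · ((t⁻¹)⁻¹)) · t³    [power of a power]
= (t⁻³² · ((t⁻¹)⁻¹)) · t³    [product of powers]
= (t⁻³² · t) · t³    [power of a power]
= t⁻³¹ · t³    [product of powers]
= t⁻²⁸    [product of powers]

t⁻²⁸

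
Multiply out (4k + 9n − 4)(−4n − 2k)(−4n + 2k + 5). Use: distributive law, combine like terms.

(4k + 9n − 4)(−4n − 2k)(−4n + 2k + 5)
= (−16kn − 8k² − 36n² − 18kn + 16n + 8k)(−4n + 2k + 5)    [distributive law]
= (−34kn − 8k² − 36n² + 16n + 8k)(−4n + 2k + 5)    [combine like terms]
= 136kn² − 68k²n − 170kn + 32k²n − 16k³ − 40k² + 144n³ − 72kn² − 180n² − 64n² + 32kn + 80n − 32kn + 16k² + 40k    [distributive law]
= 64kn² − 36k²n − 170kn − 16k³ − 24k² + 144n³ − 244n² + 80n + 40k    [combine like terms]

64kn² − 36k²n − 170kn − 16k³ − 24k² + 144n³ − 244n² + 80n + 40k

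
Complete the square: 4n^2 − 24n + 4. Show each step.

4n^2 − 24n + 4
= 4(n^2 − 6n) + 4    [factor out 4 from the n-terms]
= 4(n^2 − 6n + 9 − 9) + 4    [add and subtract 9 inside the bracket]
= 4(n − 3)^2 − 36 + 4    [perfect-square identity]
= 4(n − 3)^2 − 32    [combine constants]

4(n − 3)^2 − 32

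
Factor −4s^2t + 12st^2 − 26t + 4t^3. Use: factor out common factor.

−4s^2t + 12st^2 − 26t + 4t^3
= 2(−2s^2t + 6st^2 − 13t + 2t^3)    [factor out 2]
= 2t(−2s^2 + 6st − 13 + 2t^2)    [factor out t]

2t(−2s^2 + 6st − 13 + 2t^2)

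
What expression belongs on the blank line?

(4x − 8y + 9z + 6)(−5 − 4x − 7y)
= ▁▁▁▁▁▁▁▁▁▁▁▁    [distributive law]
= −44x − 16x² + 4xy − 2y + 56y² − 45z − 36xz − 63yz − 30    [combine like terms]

By distributive law:

−20x − 16x² − 28xy + 40y + 32xy + 56y² − 45z − 36xz − 63yz − 30 − 24x − 42y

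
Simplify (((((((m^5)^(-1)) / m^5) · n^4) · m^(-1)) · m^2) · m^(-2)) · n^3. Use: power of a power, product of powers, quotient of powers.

(((((((m^5)^(-1)) / m^5) · n^4) · m^(-1)) · m^2) · m^(-2)) · n^3
= (((((m^(-5) / m^5) · n^4) · m^(-1)) · m^2) · m^(-2)) · n^3    [power of a power]
= ((((m^(-10) · n^4) · m^(-1)) · m^2) · m^(-2)) · n^3    [quotient of powers]
= m^(-11)n^7    [product of powers]

m^(-11)n^7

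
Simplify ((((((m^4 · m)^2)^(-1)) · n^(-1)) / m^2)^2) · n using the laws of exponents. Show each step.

((((((m^4 · m)^2)^(-1)) · n^(-1)) / m^2)^2) · n
= ((((((m^4 · m)^2)^(-1)) · n^(-1))^2) / ((m^2)^2)) · n    [power of a quotient]
= ((((((m^4 · m)^2)^(-1))^2) · ((n^(-1))^2)) / ((m^2)^2)) · n    [power of a product]
= (((((m^4 · m)^2)^(-2)) · ((n^(-1))^2)) / ((m^2)^2)) · n    [power of a power]
= ((((m^4 · m)^(-4)) · ((n^(-1))^2)) / ((m^2)^2)) · n    [power of a power]
= (((((m^4)^(-4)) · (m^(-4))) · ((n^(-1))^2)) / ((m^2)^2)) · n    [power of a product]
= (((m^(-16) · (m^(-4))) · ((n^(-1))^2)) / ((m^2)^2)) · n    [power of a power]
= ((m^(-20) · ((n^(-1))^2)) / ((m^2)^2)) · n    [product of powers]
= ((m^(-20) · n^(-2)) / ((m^2)^2)) · n    [power of a power]
= ((m^(-20) · n^(-2)) / m^4) · n    [power of a power]
= m^(-24)n^(-1)    [quotient of powers; product of powers]

m^(-24)n^(-1)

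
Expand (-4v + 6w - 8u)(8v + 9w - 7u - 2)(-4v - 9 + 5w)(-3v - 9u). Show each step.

-384v^4 - 1584uv^3 - 768v^3 - 3084uv^2 + 624v^3w + 1044uv^2w + 60v^2w - 3138uvw + 468v^2w^2 + 3114uvw^2 - 624u^2v^2 - 828u^2v - 3324u^2vw + 216v^2 + 1080uv + 1638vw^2 + 4914uw^2 - 810vw^3 - 2430uw^3 - 9954u^2w + 5130u^2w^2 - 324vw - 972uw + 2016u^3v + 4536u^3 - 2520u^3w + 1296u^2

(-4v + 6w - 8u)(8v + 9w - 7u - 2)(-4v - 9 + 5w)(-3v - 9u)
= (-32v^2 - 36vw + 28uv + 8v + 48vw + 54w^2 - 42uw - 12w - 64uv - 72uw + 56u^2 + 16u)(-4v - 9 + 5w)(-3v - 9u)    [distributive law]
= (-32v^2 + 12vw - 36uv + 8v + 54w^2 - 114uw - 12w + 56u^2 + 16u)(-4v - 9 + 5w)(-3v - 9u)    [combine like terms]
= (128v^3 + 288v^2 - 160v^2w - 48v^2w - 108vw + 60vw^2 + 144uv^2 + 324uv - 180uvw - 32v^2 - 72v + 40vw - 216vw^2 - 486w^2 + 270w^3 + 456uvw + 1026uw - 570uw^2 + 48vw + 108w - 60w^2 - 224u^2v - 504u^2 + 280u^2w - 64uv - 144u + 80uw)(-3v - 9u)    [distributive law]
= (128v^3 + 256v^2 - 208v^2w - 20vw - 156vw^2 + 144uv^2 + 260uv + 276uvw - 72v - 546w^2 + 270w^3 + 1106uw - 570uw^2 + 108w - 224u^2v - 504u^2 + 280u^2w - 144u)(-3v - 9u)    [combine like terms]
= -384v^4 - 1152uv^3 - 768v^3 - 2304uv^2 + 624v^3w + 1872uv^2w + 60v^2w + 180uvw + 468v^2w^2 + 1404uvw^2 - 432uv^3 - 1296u^2v^2 - 780uv^2 - 2340u^2v - 828uv^2w - 2484u^2vw + 216v^2 + 648uv + 1638vw^2 + 4914uw^2 - 810vw^3 - 2430uw^3 - 3318uvw - 9954u^2w + 1710uvw^2 + 5130u^2w^2 - 324vw - 972uw + 672u^2v^2 + 2016u^3v + 1512u^2v + 4536u^3 - 840u^2vw - 2520u^3w + 432uv + 1296u^2    [distributive law]
= -384v^4 - 1584uv^3 - 768v^3 - 3084uv^2 + 624v^3w + 1044uv^2w + 60v^2w - 3138uvw + 468v^2w^2 + 3114uvw^2 - 624u^2v^2 - 828u^2v - 3324u^2vw + 216v^2 + 1080uv + 1638vw^2 + 4914uw^2 - 810vw^3 - 2430uw^3 - 9954u^2w + 5130u^2w^2 - 324vw - 972uw + 2016u^3v + 4536u^3 - 2520u^3w + 1296u^2    [combine like terms]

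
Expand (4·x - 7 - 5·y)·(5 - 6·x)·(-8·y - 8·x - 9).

(4·x - 7 - 5·y)·(5 - 6·x)·(-8·y - 8·x - 9)
= (20·x - 24·x^2 - 35 + 42·x - 25·y + 30·x·y)·(-8·y - 8·x - 9)    [distributive law]
= (62·x - 24·x^2 - 35 - 25·y + 30·x·y)·(-8·y - 8·x - 9)    [combine like terms]
= -496·x·y - 496·x^2 - 558·x + 192·x^2·y + 192·x^3 + 216·x^2 + 280·y + 280·x + 315 + 200·y^2 + 200·x·y + 225·y - 240·x·y^2 - 240·x^2·y - 270·x·y    [distributive law]
= -566·x·y - 280·x^2 - 278·x - 48·x^2·y + 192·x^3 + 505·y + 315 + 200·y^2 - 240·x·y^2    [combine like terms]

-566·x·y - 280·x^2 - 278·x - 48·x^2·y + 192·x^3 + 505·y + 315 + 200·y^2 - 240·x·y^2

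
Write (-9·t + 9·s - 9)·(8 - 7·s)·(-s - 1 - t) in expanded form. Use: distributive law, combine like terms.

(-9·t + 9·s - 9)·(8 - 7·s)·(-s - 1 - t)
= (-72·t + 63·s·t + 72·s - 63·s² - 72 + 63·s)·(-s - 1 - t)    [distributive law]
= (-72·t + 63·s·t + 135·s - 63·s² - 72)·(-s - 1 - t)    [combine like terms]
= 72·s·t + 72·t + 72·t² - 63·s²·t - 63·s·t - 63·s·t² - 135·s² - 135·s - 135·s·t + 63·s³ + 63·s² + 63·s²·t + 72·s + 72 + 72·t    [distributive law]
= -126·s·t + 144·t + 72·t² - 63·s·t² - 72·s² - 63·s + 63·s³ + 72    [combine like terms]

-126·s·t + 144·t + 72·t² - 63·s·t² - 72·s² - 63·s + 63·s³ + 72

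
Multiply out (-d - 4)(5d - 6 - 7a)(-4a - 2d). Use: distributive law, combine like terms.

6ad^2 + 10d^3 + 28d^2 - 28a^2d - 96a - 48d - 112a^2

(-d - 4)(5d - 6 - 7a)(-4a - 2d)
= (-5d^2 + 6d + 7ad - 20d + 24 + 28a)(-4a - 2d)    [distributive law]
= (-5d^2 - 14d + 7ad + 24 + 28a)(-4a - 2d)    [combine like terms]
= 20ad^2 + 10d^3 + 56ad + 28d^2 - 28a^2d - 14ad^2 - 96a - 48d - 112a^2 - 56ad    [distributive law]
= 6ad^2 + 10d^3 + 28d^2 - 28a^2d - 96a - 48d - 112a^2    [combine like terms]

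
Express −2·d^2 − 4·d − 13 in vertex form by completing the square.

−2(d + 1)^2 − 11

−2·d^2 − 4·d − 13
= −2(d^2 + 2·d) − 13    [factor out -2 from the d-terms]
= −2(d^2 + 2·d + 1 − 1) − 13    [add and subtract 1 inside the bracket]
= −2(d + 1)^2 + 2 − 13    [perfect-square identity]
= −2(d + 1)^2 − 11    [combine constants]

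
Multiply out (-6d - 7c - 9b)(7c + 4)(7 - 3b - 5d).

-154cd + 441bcd + 210cd² - 168d + 252bd + 120d² - 343c² + 147bc² + 245c²d - 196c - 357bc + 189b²c - 252b + 108b²

(-6d - 7c - 9b)(7c + 4)(7 - 3b - 5d)
= (-42cd - 24d - 49c² - 28c - 63bc - 36b)(7 - 3b - 5d)    [distributive law]
= -294cd + 126bcd + 210cd² - 168d + 72bd + 120d² - 343c² + 147bc² + 245c²d - 196c + 84bc + 140cd - 441bc + 189b²c + 315bcd - 252b + 108b² + 180bd    [distributive law]
= -154cd + 441bcd + 210cd² - 168d + 252bd + 120d² - 343c² + 147bc² + 245c²d - 196c - 357bc + 189b²c - 252b + 108b²    [combine like terms]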